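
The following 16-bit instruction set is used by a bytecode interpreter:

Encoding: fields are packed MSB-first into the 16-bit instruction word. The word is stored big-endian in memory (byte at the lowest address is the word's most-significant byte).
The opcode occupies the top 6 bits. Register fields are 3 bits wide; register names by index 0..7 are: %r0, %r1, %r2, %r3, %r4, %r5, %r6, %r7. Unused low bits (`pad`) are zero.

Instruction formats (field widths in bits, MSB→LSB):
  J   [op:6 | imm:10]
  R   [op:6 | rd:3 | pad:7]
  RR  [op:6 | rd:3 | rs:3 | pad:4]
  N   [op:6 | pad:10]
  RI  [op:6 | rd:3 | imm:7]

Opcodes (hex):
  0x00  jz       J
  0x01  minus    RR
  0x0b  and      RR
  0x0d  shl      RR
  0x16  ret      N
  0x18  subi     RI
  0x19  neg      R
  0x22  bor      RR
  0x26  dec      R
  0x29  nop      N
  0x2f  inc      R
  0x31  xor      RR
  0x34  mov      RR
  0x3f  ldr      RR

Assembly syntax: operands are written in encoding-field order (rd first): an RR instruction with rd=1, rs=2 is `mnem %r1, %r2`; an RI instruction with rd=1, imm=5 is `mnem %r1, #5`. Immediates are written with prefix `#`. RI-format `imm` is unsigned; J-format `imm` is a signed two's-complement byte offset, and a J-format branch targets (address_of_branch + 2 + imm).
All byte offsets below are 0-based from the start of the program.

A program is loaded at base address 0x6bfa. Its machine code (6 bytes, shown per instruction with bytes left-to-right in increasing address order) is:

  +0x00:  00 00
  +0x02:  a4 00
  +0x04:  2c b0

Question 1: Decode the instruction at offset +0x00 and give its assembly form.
[00] 00 00 → 0x0000
  op=0x0000>>10=0x0 ⇒ jz (J)
  [9:0] imm=0 = #0

jz #0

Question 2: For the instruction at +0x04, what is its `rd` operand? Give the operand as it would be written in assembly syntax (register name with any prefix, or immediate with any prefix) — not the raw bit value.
%r1

[04] 2c b0 → 0x2cb0
  opcode bits[15:10]=0xb: and/RR
  rd: (w>>7)&0x7=0x1 → %r1
  rs: (w>>4)&0x7=0x3 → %r3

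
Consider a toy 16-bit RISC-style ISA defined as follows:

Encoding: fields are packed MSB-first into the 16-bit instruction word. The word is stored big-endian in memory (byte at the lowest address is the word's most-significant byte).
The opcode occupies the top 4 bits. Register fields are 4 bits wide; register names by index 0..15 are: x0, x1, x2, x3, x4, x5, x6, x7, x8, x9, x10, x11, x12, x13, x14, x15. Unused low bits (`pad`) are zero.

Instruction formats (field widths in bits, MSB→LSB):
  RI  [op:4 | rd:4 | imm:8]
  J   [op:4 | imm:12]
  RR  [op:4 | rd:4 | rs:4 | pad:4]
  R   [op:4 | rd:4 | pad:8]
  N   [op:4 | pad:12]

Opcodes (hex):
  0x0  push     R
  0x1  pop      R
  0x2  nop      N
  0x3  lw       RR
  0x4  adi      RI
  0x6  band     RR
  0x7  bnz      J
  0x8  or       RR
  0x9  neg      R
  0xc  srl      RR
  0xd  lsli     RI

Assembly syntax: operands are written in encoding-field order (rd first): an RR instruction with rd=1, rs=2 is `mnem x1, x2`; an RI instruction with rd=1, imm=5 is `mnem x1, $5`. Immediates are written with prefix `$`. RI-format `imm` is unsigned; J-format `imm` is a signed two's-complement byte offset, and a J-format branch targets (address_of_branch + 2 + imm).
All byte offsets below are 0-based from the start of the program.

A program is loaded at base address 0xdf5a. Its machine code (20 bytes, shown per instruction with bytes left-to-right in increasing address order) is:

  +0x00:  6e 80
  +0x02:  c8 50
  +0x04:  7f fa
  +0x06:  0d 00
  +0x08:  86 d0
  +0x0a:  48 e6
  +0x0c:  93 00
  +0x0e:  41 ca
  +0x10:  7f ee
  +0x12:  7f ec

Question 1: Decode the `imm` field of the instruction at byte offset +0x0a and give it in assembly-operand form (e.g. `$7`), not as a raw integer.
+0x0a: 48 e6 ⇒ word 0x48e6 (big)
  op=0x48e6>>12=0x4 ⇒ adi (RI)
  rd: (w>>8)&0xf=0x8 → x8
  imm: (w>>0)&0xff=0xe6 → $230

$230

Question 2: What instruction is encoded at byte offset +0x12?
bnz $-20

+0x12: 7f ec ⇒ word 0x7fec (big)
  top 4b → 0x7 → bnz [J]
  imm@[11:0]=0xfec (s12→-20) ⇒ $-20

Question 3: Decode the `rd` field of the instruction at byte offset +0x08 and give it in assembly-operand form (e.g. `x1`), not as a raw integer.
off 0x08: read 86 d0 as big → 0x86d0
  op=0x86d0>>12=0x8 ⇒ or (RR)
  rd@[11:8]=0x6 ⇒ x6
  rs@[7:4]=0xd ⇒ x13

x6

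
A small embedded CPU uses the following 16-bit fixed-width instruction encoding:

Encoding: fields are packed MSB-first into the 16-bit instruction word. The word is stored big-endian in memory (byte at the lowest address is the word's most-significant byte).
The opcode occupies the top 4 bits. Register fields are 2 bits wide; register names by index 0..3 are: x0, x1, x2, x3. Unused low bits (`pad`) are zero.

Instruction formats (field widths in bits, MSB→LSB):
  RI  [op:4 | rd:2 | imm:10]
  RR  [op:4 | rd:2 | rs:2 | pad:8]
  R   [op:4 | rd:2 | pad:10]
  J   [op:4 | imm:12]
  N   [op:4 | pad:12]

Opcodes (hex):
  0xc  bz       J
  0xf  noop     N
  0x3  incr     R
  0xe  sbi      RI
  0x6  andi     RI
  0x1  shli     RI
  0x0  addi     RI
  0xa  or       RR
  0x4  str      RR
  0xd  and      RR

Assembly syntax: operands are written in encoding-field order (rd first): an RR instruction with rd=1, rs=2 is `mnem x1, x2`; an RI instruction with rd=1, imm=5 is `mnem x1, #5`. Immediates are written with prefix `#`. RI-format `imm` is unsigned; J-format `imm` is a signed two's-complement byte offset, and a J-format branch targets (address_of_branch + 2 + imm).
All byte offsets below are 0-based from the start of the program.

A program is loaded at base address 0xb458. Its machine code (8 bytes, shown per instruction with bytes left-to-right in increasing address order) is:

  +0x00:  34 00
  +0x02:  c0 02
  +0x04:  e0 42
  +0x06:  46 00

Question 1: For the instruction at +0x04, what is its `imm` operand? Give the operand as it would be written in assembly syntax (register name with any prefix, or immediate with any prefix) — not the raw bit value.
@+04  big-endian(e0 42) = 0xe042
  opcode bits[15:12]=0xe: sbi/RI
  rd@[11:10]=0x0 ⇒ x0
  imm@[9:0]=0x42 ⇒ #66

#66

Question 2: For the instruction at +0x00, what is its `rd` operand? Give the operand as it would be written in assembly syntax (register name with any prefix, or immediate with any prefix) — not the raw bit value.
x1

@+00  big-endian(34 00) = 0x3400
  top 4b → 0x3 → incr [R]
  rd: (w>>10)&0x3=0x1 → x1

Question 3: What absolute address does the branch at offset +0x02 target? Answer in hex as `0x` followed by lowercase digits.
+0x02: c0 02 ⇒ word 0xc002 (big)
  top 4b → 0xc → bz [J]
  imm@[11:0]=0x2 ⇒ #2
  target = base 0xb458 + off 0x02 + 2 + imm 2 = 0xb45e

0xb45e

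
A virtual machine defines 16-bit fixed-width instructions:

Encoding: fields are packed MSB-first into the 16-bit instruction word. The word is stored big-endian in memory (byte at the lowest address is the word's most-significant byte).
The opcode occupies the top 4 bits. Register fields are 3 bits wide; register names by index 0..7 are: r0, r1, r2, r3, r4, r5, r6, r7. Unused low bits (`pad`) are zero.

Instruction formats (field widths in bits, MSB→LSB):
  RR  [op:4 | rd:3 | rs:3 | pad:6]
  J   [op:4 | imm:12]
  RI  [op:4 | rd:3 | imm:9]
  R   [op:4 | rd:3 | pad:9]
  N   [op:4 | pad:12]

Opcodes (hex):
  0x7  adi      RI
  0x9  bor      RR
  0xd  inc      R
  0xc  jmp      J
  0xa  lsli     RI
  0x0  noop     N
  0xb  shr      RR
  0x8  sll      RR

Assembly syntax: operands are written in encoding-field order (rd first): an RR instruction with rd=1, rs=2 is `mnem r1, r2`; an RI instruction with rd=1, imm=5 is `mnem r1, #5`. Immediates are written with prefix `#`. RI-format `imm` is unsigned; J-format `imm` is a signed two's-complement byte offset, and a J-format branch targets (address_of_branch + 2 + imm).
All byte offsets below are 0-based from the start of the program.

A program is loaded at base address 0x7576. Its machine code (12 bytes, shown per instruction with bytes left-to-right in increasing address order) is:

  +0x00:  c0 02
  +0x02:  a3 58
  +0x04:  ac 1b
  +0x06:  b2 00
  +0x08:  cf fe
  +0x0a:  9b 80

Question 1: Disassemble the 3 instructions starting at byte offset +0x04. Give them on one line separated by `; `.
lsli r6, #27; shr r1, r0; jmp #-2

[04] ac 1b → 0xac1b
  op=0xac1b>>12=0xa ⇒ lsli (RI)
  rd: (w>>9)&0x7=0x6 → r6
  imm: (w>>0)&0x1ff=0x1b → #27
[06] b2 00 → 0xb200
  op=0xb200>>12=0xb ⇒ shr (RR)
  rd: (w>>9)&0x7=0x1 → r1
  rs: (w>>6)&0x7=0x0 → r0
[08] cf fe → 0xcffe
  op=0xcffe>>12=0xc ⇒ jmp (J)
  imm: (w>>0)&0xfff=0xffe (s12→-2) → #-2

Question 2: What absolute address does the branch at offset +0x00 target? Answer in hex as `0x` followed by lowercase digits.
0x757a

@+00  big-endian(c0 02) = 0xc002
  op=0xc002>>12=0xc ⇒ jmp (J)
  imm: (w>>0)&0xfff=0x2 → #2
  target = base 0x7576 + off 0x00 + 2 + imm 2 = 0x757a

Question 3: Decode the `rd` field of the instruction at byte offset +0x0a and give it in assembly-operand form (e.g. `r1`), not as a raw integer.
@+0a  big-endian(9b 80) = 0x9b80
  top 4b → 0x9 → bor [RR]
  rd: (w>>9)&0x7=0x5 → r5
  rs: (w>>6)&0x7=0x6 → r6

r5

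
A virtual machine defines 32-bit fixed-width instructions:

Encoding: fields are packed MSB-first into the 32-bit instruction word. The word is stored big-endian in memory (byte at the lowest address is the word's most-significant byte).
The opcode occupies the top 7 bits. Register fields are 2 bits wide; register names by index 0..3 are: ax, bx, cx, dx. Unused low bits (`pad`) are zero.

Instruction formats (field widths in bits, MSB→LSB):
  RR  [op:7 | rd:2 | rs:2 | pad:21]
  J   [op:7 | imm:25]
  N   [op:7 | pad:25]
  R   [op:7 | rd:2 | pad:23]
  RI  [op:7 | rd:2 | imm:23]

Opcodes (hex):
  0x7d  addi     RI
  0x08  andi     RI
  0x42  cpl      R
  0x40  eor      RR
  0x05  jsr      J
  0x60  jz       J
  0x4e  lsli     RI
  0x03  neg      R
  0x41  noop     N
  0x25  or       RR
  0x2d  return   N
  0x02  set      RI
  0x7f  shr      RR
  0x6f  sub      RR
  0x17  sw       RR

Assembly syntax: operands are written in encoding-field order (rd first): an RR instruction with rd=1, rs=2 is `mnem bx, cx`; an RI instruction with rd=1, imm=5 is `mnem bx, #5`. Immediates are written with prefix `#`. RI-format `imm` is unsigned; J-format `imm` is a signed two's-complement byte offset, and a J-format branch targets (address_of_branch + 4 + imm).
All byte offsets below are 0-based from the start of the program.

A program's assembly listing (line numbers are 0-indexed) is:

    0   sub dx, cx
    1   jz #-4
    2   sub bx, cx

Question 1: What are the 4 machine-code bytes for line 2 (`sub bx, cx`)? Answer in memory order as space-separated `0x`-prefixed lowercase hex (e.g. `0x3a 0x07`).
2. sub fields op=0x6f:7|rd=1:2|rs=2:2|pad=0:21 → word dec00000h → de c0 00 00

0xde 0xc0 0x00 0x00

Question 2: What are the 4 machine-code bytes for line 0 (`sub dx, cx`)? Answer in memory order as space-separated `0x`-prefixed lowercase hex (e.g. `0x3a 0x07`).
0xdf 0xc0 0x00 0x00

0. sub fields op=0x6f:7|rd=3:2|rs=2:2|pad=0:21 → word dfc00000h → df c0 00 00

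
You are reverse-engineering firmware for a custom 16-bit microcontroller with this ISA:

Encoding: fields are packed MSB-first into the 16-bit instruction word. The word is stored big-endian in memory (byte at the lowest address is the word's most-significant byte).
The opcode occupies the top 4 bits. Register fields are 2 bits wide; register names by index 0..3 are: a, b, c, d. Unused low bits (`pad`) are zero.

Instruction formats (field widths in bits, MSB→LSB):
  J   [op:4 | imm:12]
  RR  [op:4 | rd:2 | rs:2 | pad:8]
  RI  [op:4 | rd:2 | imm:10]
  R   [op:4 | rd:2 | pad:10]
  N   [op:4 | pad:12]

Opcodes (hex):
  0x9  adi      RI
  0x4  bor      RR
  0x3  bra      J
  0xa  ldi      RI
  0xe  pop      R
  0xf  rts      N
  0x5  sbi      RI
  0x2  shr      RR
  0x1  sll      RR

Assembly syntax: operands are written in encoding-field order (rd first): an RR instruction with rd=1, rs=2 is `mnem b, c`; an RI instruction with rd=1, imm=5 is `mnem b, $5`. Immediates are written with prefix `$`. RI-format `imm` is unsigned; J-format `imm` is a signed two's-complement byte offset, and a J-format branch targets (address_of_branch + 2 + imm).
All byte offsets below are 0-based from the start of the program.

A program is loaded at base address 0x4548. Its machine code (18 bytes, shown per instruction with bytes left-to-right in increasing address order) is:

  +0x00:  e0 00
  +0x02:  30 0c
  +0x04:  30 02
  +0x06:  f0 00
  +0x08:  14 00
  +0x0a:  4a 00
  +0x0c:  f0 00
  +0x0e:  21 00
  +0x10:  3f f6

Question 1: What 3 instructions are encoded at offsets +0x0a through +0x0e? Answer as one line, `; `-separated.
bor c, c; rts; shr a, b

off 0x0a: read 4a 00 as big → 0x4a00
  opcode bits[15:12]=0x4: bor/RR
  rd: (w>>10)&0x3=0x2 → c
  rs: (w>>8)&0x3=0x2 → c
off 0x0c: read f0 00 as big → 0xf000
  opcode bits[15:12]=0xf: rts/N
off 0x0e: read 21 00 as big → 0x2100
  opcode bits[15:12]=0x2: shr/RR
  rd: (w>>10)&0x3=0x0 → a
  rs: (w>>8)&0x3=0x1 → b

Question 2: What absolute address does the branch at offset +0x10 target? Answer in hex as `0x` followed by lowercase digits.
0x4550

@+10  big-endian(3f f6) = 0x3ff6
  top 4b → 0x3 → bra [J]
  [11:0] imm=4086 (s12→-10) = $-10
  target = base 0x4548 + off 0x10 + 2 + imm -10 = 0x4550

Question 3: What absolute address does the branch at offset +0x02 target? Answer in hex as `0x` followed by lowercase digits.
off 0x02: read 30 0c as big → 0x300c
  top 4b → 0x3 → bra [J]
  [11:0] imm=12 = $12
  target = base 0x4548 + off 0x02 + 2 + imm 12 = 0x4558

0x4558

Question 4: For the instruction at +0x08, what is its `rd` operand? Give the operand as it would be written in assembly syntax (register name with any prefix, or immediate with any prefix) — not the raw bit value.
b

+0x08: 14 00 ⇒ word 0x1400 (big)
  op=0x1400>>12=0x1 ⇒ sll (RR)
  rd@[11:10]=0x1 ⇒ b
  rs@[9:8]=0x0 ⇒ a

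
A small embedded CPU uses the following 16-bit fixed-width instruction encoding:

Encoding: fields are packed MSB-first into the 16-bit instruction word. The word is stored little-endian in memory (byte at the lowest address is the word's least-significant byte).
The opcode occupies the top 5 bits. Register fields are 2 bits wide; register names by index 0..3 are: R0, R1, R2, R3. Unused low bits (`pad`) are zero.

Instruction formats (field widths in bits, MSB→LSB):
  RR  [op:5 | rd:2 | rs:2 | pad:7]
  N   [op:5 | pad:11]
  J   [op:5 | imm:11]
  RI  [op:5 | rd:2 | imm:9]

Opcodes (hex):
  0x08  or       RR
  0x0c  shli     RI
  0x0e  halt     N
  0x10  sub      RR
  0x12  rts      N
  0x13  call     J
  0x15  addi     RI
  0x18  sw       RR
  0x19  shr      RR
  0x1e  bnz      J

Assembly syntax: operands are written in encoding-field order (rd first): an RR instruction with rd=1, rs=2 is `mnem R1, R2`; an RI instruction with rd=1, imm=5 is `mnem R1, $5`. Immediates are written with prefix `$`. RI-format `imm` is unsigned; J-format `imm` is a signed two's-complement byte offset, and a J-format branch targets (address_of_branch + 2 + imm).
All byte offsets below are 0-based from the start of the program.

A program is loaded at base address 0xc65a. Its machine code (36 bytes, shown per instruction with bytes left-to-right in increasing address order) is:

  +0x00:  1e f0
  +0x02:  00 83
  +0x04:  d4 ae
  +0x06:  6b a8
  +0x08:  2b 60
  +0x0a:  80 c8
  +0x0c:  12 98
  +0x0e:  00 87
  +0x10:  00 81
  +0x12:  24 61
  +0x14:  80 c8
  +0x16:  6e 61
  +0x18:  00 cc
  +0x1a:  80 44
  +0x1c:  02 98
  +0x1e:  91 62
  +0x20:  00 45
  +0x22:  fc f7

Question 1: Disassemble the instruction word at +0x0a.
@+0a  little-endian(80 c8) = 0xc880
  top 5b → 0x19 → shr [RR]
  rd@[10:9]=0x0 ⇒ R0
  rs@[8:7]=0x1 ⇒ R1

shr R0, R1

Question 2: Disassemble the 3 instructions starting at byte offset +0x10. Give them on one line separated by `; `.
[10] 00 81 → 0x8100
  opcode bits[15:11]=0x10: sub/RR
  [10:9] rd=0 = R0
  [8:7] rs=2 = R2
[12] 24 61 → 0x6124
  opcode bits[15:11]=0xc: shli/RI
  [10:9] rd=0 = R0
  [8:0] imm=292 = $292
[14] 80 c8 → 0xc880
  opcode bits[15:11]=0x19: shr/RR
  [10:9] rd=0 = R0
  [8:7] rs=1 = R1

sub R0, R2; shli R0, $292; shr R0, R1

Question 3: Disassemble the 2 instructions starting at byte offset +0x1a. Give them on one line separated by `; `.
or R2, R1; call $2

off 0x1a: read 80 44 as little → 0x4480
  opcode bits[15:11]=0x8: or/RR
  rd: (w>>9)&0x3=0x2 → R2
  rs: (w>>7)&0x3=0x1 → R1
off 0x1c: read 02 98 as little → 0x9802
  opcode bits[15:11]=0x13: call/J
  imm: (w>>0)&0x7ff=0x2 → $2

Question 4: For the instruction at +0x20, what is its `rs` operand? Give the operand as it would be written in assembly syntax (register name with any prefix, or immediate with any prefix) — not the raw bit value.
R2

+0x20: 00 45 ⇒ word 0x4500 (little)
  op=0x4500>>11=0x8 ⇒ or (RR)
  [10:9] rd=2 = R2
  [8:7] rs=2 = R2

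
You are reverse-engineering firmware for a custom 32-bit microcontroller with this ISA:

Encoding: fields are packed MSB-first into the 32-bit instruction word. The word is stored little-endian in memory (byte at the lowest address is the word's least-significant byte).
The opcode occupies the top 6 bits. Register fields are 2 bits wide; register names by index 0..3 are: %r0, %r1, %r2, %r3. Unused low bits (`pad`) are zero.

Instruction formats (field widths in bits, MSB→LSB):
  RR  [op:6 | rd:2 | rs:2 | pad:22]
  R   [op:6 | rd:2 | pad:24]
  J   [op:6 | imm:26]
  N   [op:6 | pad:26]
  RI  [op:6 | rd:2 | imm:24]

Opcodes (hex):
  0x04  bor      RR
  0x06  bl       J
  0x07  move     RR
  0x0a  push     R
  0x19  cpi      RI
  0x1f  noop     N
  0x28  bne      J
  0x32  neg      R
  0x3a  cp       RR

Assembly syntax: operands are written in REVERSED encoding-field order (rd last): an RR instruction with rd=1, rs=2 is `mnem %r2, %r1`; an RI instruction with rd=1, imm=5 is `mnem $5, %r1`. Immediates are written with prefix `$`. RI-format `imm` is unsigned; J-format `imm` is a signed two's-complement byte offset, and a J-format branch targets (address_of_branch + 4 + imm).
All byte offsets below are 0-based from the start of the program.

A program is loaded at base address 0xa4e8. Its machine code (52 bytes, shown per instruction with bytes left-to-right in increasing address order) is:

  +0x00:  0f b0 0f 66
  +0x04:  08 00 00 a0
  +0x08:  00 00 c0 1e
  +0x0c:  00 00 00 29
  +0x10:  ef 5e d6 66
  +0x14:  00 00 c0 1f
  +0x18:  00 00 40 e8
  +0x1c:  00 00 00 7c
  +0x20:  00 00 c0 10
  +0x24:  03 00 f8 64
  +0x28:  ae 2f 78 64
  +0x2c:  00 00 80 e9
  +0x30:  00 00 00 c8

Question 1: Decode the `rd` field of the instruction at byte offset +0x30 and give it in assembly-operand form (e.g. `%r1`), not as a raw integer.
%r0

@+30  little-endian(00 00 00 c8) = 0xc8000000
  op=0xc8000000>>26=0x32 ⇒ neg (R)
  rd: (w>>24)&0x3=0x0 → %r0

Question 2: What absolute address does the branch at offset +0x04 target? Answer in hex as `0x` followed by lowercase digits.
0xa4f8

+0x04: 08 00 00 a0 ⇒ word 0xa0000008 (little)
  op=0xa0000008>>26=0x28 ⇒ bne (J)
  [25:0] imm=8 = $8
  target = base 0xa4e8 + off 0x04 + 4 + imm 8 = 0xa4f8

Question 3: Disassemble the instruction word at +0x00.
@+00  little-endian(0f b0 0f 66) = 0x660fb00f
  top 6b → 0x19 → cpi [RI]
  [25:24] rd=2 = %r2
  [23:0] imm=1028111 = $1028111

cpi $1028111, %r2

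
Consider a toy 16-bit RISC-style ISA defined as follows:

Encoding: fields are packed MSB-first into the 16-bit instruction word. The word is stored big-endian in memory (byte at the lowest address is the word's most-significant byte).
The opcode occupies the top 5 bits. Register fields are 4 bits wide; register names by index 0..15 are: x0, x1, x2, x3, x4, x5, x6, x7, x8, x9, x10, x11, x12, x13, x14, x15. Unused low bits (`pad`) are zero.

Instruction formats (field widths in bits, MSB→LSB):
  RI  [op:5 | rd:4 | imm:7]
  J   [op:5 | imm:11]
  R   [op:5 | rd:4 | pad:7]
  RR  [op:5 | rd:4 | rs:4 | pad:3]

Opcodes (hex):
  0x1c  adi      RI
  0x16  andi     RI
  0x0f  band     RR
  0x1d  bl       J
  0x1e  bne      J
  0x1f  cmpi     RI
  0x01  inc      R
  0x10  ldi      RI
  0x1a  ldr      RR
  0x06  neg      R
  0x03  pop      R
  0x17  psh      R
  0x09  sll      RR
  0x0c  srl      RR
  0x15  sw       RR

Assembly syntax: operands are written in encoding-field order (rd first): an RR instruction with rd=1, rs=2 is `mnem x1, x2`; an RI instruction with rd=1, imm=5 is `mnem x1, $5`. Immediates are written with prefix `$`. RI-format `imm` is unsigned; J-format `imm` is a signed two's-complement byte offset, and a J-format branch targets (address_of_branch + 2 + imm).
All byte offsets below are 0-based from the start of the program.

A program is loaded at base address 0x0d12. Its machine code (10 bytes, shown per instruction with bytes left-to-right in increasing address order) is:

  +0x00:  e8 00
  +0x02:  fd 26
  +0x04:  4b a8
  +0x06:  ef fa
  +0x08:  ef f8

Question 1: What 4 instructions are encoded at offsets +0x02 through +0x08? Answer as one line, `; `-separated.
cmpi x10, $38; sll x7, x5; bl $-6; bl $-8

@+02  big-endian(fd 26) = 0xfd26
  op=0xfd26>>11=0x1f ⇒ cmpi (RI)
  rd@[10:7]=0xa ⇒ x10
  imm@[6:0]=0x26 ⇒ $38
@+04  big-endian(4b a8) = 0x4ba8
  op=0x4ba8>>11=0x9 ⇒ sll (RR)
  rd@[10:7]=0x7 ⇒ x7
  rs@[6:3]=0x5 ⇒ x5
@+06  big-endian(ef fa) = 0xeffa
  op=0xeffa>>11=0x1d ⇒ bl (J)
  imm@[10:0]=0x7fa (s11→-6) ⇒ $-6
@+08  big-endian(ef f8) = 0xeff8
  op=0xeff8>>11=0x1d ⇒ bl (J)
  imm@[10:0]=0x7f8 (s11→-8) ⇒ $-8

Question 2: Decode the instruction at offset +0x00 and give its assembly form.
bl $0

@+00  big-endian(e8 00) = 0xe800
  opcode bits[15:11]=0x1d: bl/J
  imm@[10:0]=0x0 ⇒ $0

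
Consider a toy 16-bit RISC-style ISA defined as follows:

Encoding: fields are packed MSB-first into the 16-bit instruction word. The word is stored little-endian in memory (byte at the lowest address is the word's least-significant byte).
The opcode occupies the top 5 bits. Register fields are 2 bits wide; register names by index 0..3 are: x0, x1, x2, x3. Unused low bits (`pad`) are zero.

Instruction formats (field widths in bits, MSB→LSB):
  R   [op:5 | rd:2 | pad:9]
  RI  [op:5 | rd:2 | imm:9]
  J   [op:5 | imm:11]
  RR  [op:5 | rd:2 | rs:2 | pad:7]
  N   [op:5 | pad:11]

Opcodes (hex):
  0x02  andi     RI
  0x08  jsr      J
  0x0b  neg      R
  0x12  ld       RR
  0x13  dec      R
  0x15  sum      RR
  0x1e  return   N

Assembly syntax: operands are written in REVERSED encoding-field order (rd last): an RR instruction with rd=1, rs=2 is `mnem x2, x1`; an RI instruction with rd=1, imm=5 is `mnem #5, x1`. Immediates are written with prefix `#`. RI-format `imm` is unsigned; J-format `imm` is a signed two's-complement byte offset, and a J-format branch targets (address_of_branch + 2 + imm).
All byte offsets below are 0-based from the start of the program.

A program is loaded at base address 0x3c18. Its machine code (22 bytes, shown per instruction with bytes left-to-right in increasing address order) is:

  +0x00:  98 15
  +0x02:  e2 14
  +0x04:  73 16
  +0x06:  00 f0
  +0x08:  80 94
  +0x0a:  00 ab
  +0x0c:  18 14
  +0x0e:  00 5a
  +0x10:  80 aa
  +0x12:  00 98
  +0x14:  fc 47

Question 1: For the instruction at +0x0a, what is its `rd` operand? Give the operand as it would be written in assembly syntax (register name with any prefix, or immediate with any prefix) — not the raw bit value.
x1

off 0x0a: read 00 ab as little → 0xab00
  top 5b → 0x15 → sum [RR]
  [10:9] rd=1 = x1
  [8:7] rs=2 = x2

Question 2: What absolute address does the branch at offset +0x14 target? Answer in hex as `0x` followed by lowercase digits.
@+14  little-endian(fc 47) = 0x47fc
  top 5b → 0x8 → jsr [J]
  imm: (w>>0)&0x7ff=0x7fc (s11→-4) → #-4
  target = base 0x3c18 + off 0x14 + 2 + imm -4 = 0x3c2a

0x3c2a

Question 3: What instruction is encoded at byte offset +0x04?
[04] 73 16 → 0x1673
  op=0x1673>>11=0x2 ⇒ andi (RI)
  [10:9] rd=3 = x3
  [8:0] imm=115 = #115

andi #115, x3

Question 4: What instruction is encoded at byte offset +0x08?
ld x1, x2

[08] 80 94 → 0x9480
  top 5b → 0x12 → ld [RR]
  [10:9] rd=2 = x2
  [8:7] rs=1 = x1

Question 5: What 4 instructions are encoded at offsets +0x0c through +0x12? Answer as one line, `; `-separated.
+0x0c: 18 14 ⇒ word 0x1418 (little)
  op=0x1418>>11=0x2 ⇒ andi (RI)
  rd: (w>>9)&0x3=0x2 → x2
  imm: (w>>0)&0x1ff=0x18 → #24
+0x0e: 00 5a ⇒ word 0x5a00 (little)
  op=0x5a00>>11=0xb ⇒ neg (R)
  rd: (w>>9)&0x3=0x1 → x1
+0x10: 80 aa ⇒ word 0xaa80 (little)
  op=0xaa80>>11=0x15 ⇒ sum (RR)
  rd: (w>>9)&0x3=0x1 → x1
  rs: (w>>7)&0x3=0x1 → x1
+0x12: 00 98 ⇒ word 0x9800 (little)
  op=0x9800>>11=0x13 ⇒ dec (R)
  rd: (w>>9)&0x3=0x0 → x0

andi #24, x2; neg x1; sum x1, x1; dec x0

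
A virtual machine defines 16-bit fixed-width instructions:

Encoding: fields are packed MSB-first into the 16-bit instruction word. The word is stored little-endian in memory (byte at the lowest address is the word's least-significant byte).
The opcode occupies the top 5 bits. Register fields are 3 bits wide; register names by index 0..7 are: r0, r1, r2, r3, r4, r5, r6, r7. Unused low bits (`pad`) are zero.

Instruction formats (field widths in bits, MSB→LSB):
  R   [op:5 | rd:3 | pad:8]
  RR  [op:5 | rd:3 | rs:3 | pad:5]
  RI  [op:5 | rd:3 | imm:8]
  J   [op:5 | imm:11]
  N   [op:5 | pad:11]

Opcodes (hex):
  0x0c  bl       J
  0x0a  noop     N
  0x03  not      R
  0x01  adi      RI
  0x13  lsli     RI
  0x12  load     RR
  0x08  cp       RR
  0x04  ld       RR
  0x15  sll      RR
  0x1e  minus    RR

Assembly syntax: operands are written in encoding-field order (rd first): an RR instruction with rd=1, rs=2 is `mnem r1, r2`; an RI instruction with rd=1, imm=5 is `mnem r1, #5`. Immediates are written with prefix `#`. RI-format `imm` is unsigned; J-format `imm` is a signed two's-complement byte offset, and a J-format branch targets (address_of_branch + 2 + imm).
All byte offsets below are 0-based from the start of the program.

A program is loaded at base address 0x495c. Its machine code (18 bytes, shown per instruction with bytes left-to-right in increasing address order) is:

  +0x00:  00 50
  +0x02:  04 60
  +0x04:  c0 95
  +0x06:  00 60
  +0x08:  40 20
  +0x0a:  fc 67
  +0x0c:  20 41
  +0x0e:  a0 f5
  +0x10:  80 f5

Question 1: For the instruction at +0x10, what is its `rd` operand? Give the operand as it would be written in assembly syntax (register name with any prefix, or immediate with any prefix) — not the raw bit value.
@+10  little-endian(80 f5) = 0xf580
  opcode bits[15:11]=0x1e: minus/RR
  rd: (w>>8)&0x7=0x5 → r5
  rs: (w>>5)&0x7=0x4 → r4

r5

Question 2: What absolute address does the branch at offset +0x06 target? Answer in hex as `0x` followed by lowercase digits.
0x4964

+0x06: 00 60 ⇒ word 0x6000 (little)
  opcode bits[15:11]=0xc: bl/J
  imm@[10:0]=0x0 ⇒ #0
  target = base 0x495c + off 0x06 + 2 + imm 0 = 0x4964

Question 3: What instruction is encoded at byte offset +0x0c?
off 0x0c: read 20 41 as little → 0x4120
  opcode bits[15:11]=0x8: cp/RR
  rd: (w>>8)&0x7=0x1 → r1
  rs: (w>>5)&0x7=0x1 → r1

cp r1, r1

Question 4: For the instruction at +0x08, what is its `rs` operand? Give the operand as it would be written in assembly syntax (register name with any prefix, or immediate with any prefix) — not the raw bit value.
off 0x08: read 40 20 as little → 0x2040
  op=0x2040>>11=0x4 ⇒ ld (RR)
  rd@[10:8]=0x0 ⇒ r0
  rs@[7:5]=0x2 ⇒ r2

r2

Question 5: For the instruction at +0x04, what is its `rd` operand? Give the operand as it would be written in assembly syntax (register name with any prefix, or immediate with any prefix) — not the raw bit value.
@+04  little-endian(c0 95) = 0x95c0
  top 5b → 0x12 → load [RR]
  [10:8] rd=5 = r5
  [7:5] rs=6 = r6

r5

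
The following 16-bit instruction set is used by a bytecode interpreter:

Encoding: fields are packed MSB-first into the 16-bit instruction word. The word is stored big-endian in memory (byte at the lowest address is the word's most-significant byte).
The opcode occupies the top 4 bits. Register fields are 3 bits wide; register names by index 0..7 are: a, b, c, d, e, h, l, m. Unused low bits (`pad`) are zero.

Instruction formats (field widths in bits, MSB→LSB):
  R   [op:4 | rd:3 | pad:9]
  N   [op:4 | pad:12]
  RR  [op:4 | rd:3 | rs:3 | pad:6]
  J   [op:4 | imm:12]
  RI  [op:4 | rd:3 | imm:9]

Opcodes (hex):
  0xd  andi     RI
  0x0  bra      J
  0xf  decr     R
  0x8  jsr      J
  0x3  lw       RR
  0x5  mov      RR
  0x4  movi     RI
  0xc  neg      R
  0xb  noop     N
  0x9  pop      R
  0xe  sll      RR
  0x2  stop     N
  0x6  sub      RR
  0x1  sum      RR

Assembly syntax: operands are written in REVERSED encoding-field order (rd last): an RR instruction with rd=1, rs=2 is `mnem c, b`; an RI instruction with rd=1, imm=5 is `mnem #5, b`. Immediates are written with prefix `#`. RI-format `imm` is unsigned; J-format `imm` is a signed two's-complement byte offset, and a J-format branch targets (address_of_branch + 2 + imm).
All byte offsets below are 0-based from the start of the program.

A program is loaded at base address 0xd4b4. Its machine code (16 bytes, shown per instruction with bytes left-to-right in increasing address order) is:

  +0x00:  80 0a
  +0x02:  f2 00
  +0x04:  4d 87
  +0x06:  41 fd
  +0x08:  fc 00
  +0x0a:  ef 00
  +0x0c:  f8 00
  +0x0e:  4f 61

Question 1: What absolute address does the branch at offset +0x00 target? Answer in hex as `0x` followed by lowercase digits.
0xd4c0

@+00  big-endian(80 0a) = 0x800a
  op=0x800a>>12=0x8 ⇒ jsr (J)
  [11:0] imm=10 = #10
  target = base 0xd4b4 + off 0x00 + 2 + imm 10 = 0xd4c0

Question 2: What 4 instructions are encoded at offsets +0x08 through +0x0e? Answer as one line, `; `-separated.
decr l; sll e, m; decr e; movi #353, m

+0x08: fc 00 ⇒ word 0xfc00 (big)
  op=0xfc00>>12=0xf ⇒ decr (R)
  rd@[11:9]=0x6 ⇒ l
+0x0a: ef 00 ⇒ word 0xef00 (big)
  op=0xef00>>12=0xe ⇒ sll (RR)
  rd@[11:9]=0x7 ⇒ m
  rs@[8:6]=0x4 ⇒ e
+0x0c: f8 00 ⇒ word 0xf800 (big)
  op=0xf800>>12=0xf ⇒ decr (R)
  rd@[11:9]=0x4 ⇒ e
+0x0e: 4f 61 ⇒ word 0x4f61 (big)
  op=0x4f61>>12=0x4 ⇒ movi (RI)
  rd@[11:9]=0x7 ⇒ m
  imm@[8:0]=0x161 ⇒ #353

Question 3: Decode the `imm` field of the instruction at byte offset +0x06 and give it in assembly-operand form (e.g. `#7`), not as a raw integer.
#509

[06] 41 fd → 0x41fd
  top 4b → 0x4 → movi [RI]
  rd@[11:9]=0x0 ⇒ a
  imm@[8:0]=0x1fd ⇒ #509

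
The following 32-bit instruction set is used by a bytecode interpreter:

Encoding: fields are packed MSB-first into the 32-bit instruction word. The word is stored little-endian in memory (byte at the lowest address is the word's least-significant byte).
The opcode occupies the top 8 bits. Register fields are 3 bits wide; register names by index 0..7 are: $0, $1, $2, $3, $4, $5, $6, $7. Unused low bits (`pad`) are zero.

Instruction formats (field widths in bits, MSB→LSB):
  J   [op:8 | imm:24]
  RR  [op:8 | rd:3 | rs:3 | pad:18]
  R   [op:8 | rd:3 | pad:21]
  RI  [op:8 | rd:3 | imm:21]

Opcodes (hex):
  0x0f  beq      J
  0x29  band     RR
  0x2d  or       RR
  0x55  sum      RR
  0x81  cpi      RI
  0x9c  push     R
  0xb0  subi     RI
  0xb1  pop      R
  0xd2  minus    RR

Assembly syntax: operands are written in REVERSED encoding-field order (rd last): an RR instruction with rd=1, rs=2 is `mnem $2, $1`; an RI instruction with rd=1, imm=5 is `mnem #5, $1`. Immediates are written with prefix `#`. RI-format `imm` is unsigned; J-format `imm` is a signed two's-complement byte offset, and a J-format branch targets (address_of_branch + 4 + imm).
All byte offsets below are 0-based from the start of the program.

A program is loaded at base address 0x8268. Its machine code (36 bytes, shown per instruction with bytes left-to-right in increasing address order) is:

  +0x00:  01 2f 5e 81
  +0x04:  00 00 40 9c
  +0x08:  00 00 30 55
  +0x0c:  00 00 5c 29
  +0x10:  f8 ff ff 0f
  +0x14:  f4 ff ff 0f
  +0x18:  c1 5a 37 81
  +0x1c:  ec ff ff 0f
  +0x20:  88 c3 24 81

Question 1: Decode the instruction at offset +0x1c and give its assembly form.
[1c] ec ff ff 0f → 0x0fffffec
  top 8b → 0xf → beq [J]
  imm: (w>>0)&0xffffff=0xffffec (s24→-20) → #-20

beq #-20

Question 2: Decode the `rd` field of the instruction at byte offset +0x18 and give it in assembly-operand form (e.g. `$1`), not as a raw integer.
off 0x18: read c1 5a 37 81 as little → 0x81375ac1
  op=0x81375ac1>>24=0x81 ⇒ cpi (RI)
  [23:21] rd=1 = $1
  [20:0] imm=1530561 = #1530561

$1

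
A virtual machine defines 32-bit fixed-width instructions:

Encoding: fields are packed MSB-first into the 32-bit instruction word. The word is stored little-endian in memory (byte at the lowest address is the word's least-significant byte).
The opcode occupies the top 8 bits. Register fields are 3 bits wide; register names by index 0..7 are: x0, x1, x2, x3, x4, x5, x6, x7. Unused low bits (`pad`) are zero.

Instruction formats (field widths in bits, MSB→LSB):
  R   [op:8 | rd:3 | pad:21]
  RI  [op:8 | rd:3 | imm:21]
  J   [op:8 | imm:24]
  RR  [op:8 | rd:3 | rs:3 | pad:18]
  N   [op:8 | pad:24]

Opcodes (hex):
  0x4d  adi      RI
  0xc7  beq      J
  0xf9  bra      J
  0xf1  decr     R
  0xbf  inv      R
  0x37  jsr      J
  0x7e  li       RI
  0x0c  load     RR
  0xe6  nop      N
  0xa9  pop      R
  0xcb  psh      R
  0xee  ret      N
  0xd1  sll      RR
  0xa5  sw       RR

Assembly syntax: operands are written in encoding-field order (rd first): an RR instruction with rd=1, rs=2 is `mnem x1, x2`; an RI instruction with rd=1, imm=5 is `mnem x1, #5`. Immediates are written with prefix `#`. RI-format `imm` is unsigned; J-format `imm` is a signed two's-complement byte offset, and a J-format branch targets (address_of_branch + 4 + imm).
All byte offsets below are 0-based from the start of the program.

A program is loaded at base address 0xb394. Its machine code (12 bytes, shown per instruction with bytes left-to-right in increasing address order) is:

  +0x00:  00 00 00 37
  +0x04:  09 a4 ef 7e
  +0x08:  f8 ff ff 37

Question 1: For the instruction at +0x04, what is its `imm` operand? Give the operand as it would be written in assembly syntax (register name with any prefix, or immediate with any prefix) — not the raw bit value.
#1025033

[04] 09 a4 ef 7e → 0x7eefa409
  top 8b → 0x7e → li [RI]
  rd: (w>>21)&0x7=0x7 → x7
  imm: (w>>0)&0x1fffff=0xfa409 → #1025033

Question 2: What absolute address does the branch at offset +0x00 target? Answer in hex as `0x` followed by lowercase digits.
0xb398

off 0x00: read 00 00 00 37 as little → 0x37000000
  op=0x37000000>>24=0x37 ⇒ jsr (J)
  [23:0] imm=0 = #0
  target = base 0xb394 + off 0x00 + 4 + imm 0 = 0xb398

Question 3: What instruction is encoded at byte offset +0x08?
jsr #-8

[08] f8 ff ff 37 → 0x37fffff8
  top 8b → 0x37 → jsr [J]
  [23:0] imm=16777208 (s24→-8) = #-8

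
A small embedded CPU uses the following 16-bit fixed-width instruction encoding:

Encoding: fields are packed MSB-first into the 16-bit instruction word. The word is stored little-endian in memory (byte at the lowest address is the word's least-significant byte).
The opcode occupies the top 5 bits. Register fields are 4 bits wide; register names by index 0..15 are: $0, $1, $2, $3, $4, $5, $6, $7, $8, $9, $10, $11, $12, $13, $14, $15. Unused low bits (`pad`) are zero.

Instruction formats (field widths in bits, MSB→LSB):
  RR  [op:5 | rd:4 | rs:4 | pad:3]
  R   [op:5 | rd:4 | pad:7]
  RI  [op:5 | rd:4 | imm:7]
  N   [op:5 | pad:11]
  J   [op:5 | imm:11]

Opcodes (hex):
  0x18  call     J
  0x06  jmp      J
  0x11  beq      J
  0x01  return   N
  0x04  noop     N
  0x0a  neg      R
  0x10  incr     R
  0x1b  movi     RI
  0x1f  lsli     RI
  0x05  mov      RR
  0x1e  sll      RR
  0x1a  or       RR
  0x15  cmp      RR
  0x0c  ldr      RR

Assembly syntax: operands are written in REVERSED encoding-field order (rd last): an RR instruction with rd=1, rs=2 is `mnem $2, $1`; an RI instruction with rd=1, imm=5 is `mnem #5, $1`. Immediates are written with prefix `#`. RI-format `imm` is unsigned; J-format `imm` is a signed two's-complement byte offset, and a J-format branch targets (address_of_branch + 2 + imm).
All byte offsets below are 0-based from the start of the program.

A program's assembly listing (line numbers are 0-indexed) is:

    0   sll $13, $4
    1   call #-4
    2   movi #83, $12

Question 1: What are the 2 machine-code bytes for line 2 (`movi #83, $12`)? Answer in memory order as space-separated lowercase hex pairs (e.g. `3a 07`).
line 2 (movi): pack op=0x1b:5|rd=12:4|imm=83:7 = 0xde53; little→ 53 de

53 de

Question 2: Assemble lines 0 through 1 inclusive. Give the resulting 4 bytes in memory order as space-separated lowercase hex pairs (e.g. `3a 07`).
line 0 (sll): pack op=0x1e:5|rd=4:4|rs=13:4|pad=0:3 = 0xf268; little→ 68 f2
line 1 (call): pack op=0x18:5|imm=-4:11 = 0xc7fc; little→ fc c7

68 f2 fc c7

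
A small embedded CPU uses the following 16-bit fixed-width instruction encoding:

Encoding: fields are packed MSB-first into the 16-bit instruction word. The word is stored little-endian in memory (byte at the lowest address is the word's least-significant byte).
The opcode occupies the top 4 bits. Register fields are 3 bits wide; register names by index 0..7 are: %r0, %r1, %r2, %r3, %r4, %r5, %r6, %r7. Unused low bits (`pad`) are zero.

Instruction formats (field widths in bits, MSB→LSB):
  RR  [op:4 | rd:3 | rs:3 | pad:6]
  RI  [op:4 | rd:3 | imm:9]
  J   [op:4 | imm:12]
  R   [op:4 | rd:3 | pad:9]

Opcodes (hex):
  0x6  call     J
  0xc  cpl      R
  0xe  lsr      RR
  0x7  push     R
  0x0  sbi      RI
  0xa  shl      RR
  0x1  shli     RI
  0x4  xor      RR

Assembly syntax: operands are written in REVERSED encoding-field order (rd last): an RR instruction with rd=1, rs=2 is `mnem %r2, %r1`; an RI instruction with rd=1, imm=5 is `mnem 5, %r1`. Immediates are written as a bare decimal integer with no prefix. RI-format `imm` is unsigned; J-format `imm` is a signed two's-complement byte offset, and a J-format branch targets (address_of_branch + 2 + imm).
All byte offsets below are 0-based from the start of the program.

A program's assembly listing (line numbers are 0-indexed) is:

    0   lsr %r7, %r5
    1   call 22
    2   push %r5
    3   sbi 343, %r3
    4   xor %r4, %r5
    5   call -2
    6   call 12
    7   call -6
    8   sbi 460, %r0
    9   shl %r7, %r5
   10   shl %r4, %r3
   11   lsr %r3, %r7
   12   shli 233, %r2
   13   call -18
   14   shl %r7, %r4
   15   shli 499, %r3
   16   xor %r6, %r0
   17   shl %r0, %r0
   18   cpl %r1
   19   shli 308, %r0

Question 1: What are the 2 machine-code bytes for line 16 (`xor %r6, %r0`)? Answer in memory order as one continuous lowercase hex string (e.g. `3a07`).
8041

16. xor fields op=0x4:4|rd=0:3|rs=6:3|pad=0:6 → word 4180h → 80 41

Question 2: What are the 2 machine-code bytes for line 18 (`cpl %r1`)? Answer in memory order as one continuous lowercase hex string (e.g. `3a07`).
00c2

18. cpl fields op=0xc:4|rd=1:3|pad=0:9 → word c200h → 00 c2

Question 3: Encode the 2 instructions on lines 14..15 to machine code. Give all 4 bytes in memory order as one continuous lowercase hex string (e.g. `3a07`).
line 14 (shl): pack op=0xa:4|rd=4:3|rs=7:3|pad=0:6 = 0xa9c0; little→ c0 a9
line 15 (shli): pack op=0x1:4|rd=3:3|imm=499:9 = 0x17f3; little→ f3 17

c0a9f317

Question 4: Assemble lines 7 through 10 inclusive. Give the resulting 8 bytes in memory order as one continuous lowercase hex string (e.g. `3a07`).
fa6fcc01c0ab00a7

7. call fields op=0x6:4|imm=-6:12 → word 6ffah → fa 6f
8. sbi fields op=0x0:4|rd=0:3|imm=460:9 → word 01cch → cc 01
9. shl fields op=0xa:4|rd=5:3|rs=7:3|pad=0:6 → word abc0h → c0 ab
10. shl fields op=0xa:4|rd=3:3|rs=4:3|pad=0:6 → word a700h → 00 a7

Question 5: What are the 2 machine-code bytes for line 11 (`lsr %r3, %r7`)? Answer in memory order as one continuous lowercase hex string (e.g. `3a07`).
c0ee

line 11 (lsr): pack op=0xe:4|rd=7:3|rs=3:3|pad=0:6 = 0xeec0; little→ c0 ee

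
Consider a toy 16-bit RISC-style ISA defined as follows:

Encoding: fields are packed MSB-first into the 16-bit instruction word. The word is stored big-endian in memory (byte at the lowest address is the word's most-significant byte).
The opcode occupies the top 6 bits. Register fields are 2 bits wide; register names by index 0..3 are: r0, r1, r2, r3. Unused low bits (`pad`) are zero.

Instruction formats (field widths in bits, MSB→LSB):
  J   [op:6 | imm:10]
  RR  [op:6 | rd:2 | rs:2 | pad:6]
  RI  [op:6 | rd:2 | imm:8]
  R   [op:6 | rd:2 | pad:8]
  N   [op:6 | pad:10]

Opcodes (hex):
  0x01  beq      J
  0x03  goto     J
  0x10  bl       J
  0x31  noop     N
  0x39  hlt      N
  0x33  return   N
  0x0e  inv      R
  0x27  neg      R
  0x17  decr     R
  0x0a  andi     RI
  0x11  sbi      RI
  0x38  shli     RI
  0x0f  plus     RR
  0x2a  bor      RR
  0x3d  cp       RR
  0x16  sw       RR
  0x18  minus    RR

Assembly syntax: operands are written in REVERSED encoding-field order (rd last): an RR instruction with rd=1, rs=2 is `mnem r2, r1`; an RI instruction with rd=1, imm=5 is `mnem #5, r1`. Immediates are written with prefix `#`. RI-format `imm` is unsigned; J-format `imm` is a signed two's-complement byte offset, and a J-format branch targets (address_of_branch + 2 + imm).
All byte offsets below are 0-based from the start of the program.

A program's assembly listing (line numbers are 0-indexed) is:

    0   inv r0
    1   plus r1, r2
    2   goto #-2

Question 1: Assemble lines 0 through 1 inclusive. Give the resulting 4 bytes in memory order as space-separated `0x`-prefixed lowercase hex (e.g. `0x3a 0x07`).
0. inv fields op=0xe:6|rd=0:2|pad=0:8 → word 3800h → 38 00
1. plus fields op=0xf:6|rd=2:2|rs=1:2|pad=0:6 → word 3e40h → 3e 40

0x38 0x00 0x3e 0x40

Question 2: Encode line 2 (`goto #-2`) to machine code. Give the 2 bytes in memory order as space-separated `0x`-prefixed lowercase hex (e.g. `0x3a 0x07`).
0x0f 0xfe

L2: goto op=0x3:6|imm=-2:10 ⇒ 0x0ffe ⇒ big 0f fe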